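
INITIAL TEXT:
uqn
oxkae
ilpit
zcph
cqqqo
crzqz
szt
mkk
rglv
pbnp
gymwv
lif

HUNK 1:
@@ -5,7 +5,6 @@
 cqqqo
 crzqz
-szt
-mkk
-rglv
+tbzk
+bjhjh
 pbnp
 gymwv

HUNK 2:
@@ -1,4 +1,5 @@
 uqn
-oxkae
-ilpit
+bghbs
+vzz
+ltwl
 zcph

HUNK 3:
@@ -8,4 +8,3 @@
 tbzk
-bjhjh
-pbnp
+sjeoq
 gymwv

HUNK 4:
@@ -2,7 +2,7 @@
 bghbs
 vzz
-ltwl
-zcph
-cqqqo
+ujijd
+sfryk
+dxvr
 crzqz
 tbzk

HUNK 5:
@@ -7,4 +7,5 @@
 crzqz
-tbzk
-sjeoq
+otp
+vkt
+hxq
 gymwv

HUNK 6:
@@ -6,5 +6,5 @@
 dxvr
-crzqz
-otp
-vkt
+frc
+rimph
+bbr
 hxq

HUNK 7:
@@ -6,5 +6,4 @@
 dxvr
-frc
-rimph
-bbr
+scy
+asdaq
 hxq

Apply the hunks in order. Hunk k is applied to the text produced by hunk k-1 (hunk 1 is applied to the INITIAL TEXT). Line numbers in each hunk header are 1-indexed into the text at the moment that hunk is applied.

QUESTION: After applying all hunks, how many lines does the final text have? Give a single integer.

Hunk 1: at line 5 remove [szt,mkk,rglv] add [tbzk,bjhjh] -> 11 lines: uqn oxkae ilpit zcph cqqqo crzqz tbzk bjhjh pbnp gymwv lif
Hunk 2: at line 1 remove [oxkae,ilpit] add [bghbs,vzz,ltwl] -> 12 lines: uqn bghbs vzz ltwl zcph cqqqo crzqz tbzk bjhjh pbnp gymwv lif
Hunk 3: at line 8 remove [bjhjh,pbnp] add [sjeoq] -> 11 lines: uqn bghbs vzz ltwl zcph cqqqo crzqz tbzk sjeoq gymwv lif
Hunk 4: at line 2 remove [ltwl,zcph,cqqqo] add [ujijd,sfryk,dxvr] -> 11 lines: uqn bghbs vzz ujijd sfryk dxvr crzqz tbzk sjeoq gymwv lif
Hunk 5: at line 7 remove [tbzk,sjeoq] add [otp,vkt,hxq] -> 12 lines: uqn bghbs vzz ujijd sfryk dxvr crzqz otp vkt hxq gymwv lif
Hunk 6: at line 6 remove [crzqz,otp,vkt] add [frc,rimph,bbr] -> 12 lines: uqn bghbs vzz ujijd sfryk dxvr frc rimph bbr hxq gymwv lif
Hunk 7: at line 6 remove [frc,rimph,bbr] add [scy,asdaq] -> 11 lines: uqn bghbs vzz ujijd sfryk dxvr scy asdaq hxq gymwv lif
Final line count: 11

Answer: 11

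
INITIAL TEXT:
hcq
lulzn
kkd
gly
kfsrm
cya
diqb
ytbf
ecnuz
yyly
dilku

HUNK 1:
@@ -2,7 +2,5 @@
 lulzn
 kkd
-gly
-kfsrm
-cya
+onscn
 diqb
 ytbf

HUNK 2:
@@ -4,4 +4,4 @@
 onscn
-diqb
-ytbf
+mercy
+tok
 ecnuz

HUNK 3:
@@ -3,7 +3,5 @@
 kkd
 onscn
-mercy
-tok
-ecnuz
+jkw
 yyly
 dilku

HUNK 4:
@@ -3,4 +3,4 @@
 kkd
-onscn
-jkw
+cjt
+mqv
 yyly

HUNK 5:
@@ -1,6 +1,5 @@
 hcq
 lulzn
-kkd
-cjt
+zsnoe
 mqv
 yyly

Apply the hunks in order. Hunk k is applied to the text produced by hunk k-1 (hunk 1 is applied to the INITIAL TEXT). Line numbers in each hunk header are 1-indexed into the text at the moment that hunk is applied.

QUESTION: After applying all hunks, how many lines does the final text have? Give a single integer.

Hunk 1: at line 2 remove [gly,kfsrm,cya] add [onscn] -> 9 lines: hcq lulzn kkd onscn diqb ytbf ecnuz yyly dilku
Hunk 2: at line 4 remove [diqb,ytbf] add [mercy,tok] -> 9 lines: hcq lulzn kkd onscn mercy tok ecnuz yyly dilku
Hunk 3: at line 3 remove [mercy,tok,ecnuz] add [jkw] -> 7 lines: hcq lulzn kkd onscn jkw yyly dilku
Hunk 4: at line 3 remove [onscn,jkw] add [cjt,mqv] -> 7 lines: hcq lulzn kkd cjt mqv yyly dilku
Hunk 5: at line 1 remove [kkd,cjt] add [zsnoe] -> 6 lines: hcq lulzn zsnoe mqv yyly dilku
Final line count: 6

Answer: 6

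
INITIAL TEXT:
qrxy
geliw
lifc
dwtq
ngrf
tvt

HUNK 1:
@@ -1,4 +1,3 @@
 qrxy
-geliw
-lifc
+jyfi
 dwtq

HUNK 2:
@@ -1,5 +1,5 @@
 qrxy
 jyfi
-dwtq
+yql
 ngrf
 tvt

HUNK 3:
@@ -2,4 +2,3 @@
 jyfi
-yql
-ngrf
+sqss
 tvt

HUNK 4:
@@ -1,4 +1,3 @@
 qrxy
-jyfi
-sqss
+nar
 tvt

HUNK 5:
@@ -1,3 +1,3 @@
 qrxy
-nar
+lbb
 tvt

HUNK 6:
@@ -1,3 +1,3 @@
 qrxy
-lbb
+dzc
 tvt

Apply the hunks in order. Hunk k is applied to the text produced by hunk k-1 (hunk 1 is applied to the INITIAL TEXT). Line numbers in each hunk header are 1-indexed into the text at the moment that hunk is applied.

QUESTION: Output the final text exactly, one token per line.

Hunk 1: at line 1 remove [geliw,lifc] add [jyfi] -> 5 lines: qrxy jyfi dwtq ngrf tvt
Hunk 2: at line 1 remove [dwtq] add [yql] -> 5 lines: qrxy jyfi yql ngrf tvt
Hunk 3: at line 2 remove [yql,ngrf] add [sqss] -> 4 lines: qrxy jyfi sqss tvt
Hunk 4: at line 1 remove [jyfi,sqss] add [nar] -> 3 lines: qrxy nar tvt
Hunk 5: at line 1 remove [nar] add [lbb] -> 3 lines: qrxy lbb tvt
Hunk 6: at line 1 remove [lbb] add [dzc] -> 3 lines: qrxy dzc tvt

Answer: qrxy
dzc
tvt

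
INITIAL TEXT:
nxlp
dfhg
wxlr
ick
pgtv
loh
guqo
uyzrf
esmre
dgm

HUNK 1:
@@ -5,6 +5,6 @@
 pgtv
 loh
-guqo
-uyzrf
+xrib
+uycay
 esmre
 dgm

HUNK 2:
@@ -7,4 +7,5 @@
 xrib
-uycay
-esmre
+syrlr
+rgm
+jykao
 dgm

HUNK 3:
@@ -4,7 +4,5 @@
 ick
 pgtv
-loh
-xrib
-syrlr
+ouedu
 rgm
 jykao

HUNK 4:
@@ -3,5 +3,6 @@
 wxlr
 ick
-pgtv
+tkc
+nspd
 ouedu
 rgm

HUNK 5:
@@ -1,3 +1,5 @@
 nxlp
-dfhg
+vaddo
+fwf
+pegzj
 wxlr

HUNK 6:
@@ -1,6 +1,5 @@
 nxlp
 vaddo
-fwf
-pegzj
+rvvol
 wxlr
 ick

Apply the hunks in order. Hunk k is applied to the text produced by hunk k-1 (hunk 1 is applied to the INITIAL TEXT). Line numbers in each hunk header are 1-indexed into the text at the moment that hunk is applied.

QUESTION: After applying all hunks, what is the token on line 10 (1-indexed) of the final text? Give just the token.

Hunk 1: at line 5 remove [guqo,uyzrf] add [xrib,uycay] -> 10 lines: nxlp dfhg wxlr ick pgtv loh xrib uycay esmre dgm
Hunk 2: at line 7 remove [uycay,esmre] add [syrlr,rgm,jykao] -> 11 lines: nxlp dfhg wxlr ick pgtv loh xrib syrlr rgm jykao dgm
Hunk 3: at line 4 remove [loh,xrib,syrlr] add [ouedu] -> 9 lines: nxlp dfhg wxlr ick pgtv ouedu rgm jykao dgm
Hunk 4: at line 3 remove [pgtv] add [tkc,nspd] -> 10 lines: nxlp dfhg wxlr ick tkc nspd ouedu rgm jykao dgm
Hunk 5: at line 1 remove [dfhg] add [vaddo,fwf,pegzj] -> 12 lines: nxlp vaddo fwf pegzj wxlr ick tkc nspd ouedu rgm jykao dgm
Hunk 6: at line 1 remove [fwf,pegzj] add [rvvol] -> 11 lines: nxlp vaddo rvvol wxlr ick tkc nspd ouedu rgm jykao dgm
Final line 10: jykao

Answer: jykao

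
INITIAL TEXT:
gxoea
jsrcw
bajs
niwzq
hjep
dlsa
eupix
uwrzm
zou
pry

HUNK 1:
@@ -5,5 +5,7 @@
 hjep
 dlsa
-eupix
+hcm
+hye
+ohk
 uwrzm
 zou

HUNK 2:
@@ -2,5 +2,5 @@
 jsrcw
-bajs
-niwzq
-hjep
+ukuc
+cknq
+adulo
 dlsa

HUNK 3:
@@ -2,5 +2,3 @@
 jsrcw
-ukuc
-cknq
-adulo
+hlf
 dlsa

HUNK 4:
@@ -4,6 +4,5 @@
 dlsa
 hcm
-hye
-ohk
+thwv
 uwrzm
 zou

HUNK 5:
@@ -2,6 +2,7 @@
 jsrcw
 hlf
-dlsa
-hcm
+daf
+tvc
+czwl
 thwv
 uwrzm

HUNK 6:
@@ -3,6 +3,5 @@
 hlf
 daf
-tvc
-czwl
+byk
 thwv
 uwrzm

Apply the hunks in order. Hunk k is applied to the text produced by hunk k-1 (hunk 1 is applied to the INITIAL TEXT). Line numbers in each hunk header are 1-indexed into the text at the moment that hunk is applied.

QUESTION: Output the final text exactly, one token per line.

Hunk 1: at line 5 remove [eupix] add [hcm,hye,ohk] -> 12 lines: gxoea jsrcw bajs niwzq hjep dlsa hcm hye ohk uwrzm zou pry
Hunk 2: at line 2 remove [bajs,niwzq,hjep] add [ukuc,cknq,adulo] -> 12 lines: gxoea jsrcw ukuc cknq adulo dlsa hcm hye ohk uwrzm zou pry
Hunk 3: at line 2 remove [ukuc,cknq,adulo] add [hlf] -> 10 lines: gxoea jsrcw hlf dlsa hcm hye ohk uwrzm zou pry
Hunk 4: at line 4 remove [hye,ohk] add [thwv] -> 9 lines: gxoea jsrcw hlf dlsa hcm thwv uwrzm zou pry
Hunk 5: at line 2 remove [dlsa,hcm] add [daf,tvc,czwl] -> 10 lines: gxoea jsrcw hlf daf tvc czwl thwv uwrzm zou pry
Hunk 6: at line 3 remove [tvc,czwl] add [byk] -> 9 lines: gxoea jsrcw hlf daf byk thwv uwrzm zou pry

Answer: gxoea
jsrcw
hlf
daf
byk
thwv
uwrzm
zou
pry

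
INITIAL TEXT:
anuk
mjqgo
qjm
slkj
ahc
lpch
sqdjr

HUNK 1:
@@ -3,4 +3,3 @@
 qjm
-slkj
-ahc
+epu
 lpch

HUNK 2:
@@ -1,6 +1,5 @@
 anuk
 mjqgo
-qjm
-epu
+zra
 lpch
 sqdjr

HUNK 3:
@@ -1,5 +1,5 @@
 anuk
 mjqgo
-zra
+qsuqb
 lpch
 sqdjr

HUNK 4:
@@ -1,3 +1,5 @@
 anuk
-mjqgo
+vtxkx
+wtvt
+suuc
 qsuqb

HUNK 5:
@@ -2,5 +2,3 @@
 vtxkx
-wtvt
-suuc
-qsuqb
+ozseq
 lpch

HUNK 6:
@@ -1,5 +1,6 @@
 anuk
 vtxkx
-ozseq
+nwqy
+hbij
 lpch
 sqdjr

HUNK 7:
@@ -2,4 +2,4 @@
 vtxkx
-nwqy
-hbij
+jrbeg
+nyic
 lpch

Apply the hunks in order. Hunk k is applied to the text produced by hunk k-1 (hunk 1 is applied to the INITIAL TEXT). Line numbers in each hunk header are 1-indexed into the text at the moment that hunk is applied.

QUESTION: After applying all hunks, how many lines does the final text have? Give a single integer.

Answer: 6

Derivation:
Hunk 1: at line 3 remove [slkj,ahc] add [epu] -> 6 lines: anuk mjqgo qjm epu lpch sqdjr
Hunk 2: at line 1 remove [qjm,epu] add [zra] -> 5 lines: anuk mjqgo zra lpch sqdjr
Hunk 3: at line 1 remove [zra] add [qsuqb] -> 5 lines: anuk mjqgo qsuqb lpch sqdjr
Hunk 4: at line 1 remove [mjqgo] add [vtxkx,wtvt,suuc] -> 7 lines: anuk vtxkx wtvt suuc qsuqb lpch sqdjr
Hunk 5: at line 2 remove [wtvt,suuc,qsuqb] add [ozseq] -> 5 lines: anuk vtxkx ozseq lpch sqdjr
Hunk 6: at line 1 remove [ozseq] add [nwqy,hbij] -> 6 lines: anuk vtxkx nwqy hbij lpch sqdjr
Hunk 7: at line 2 remove [nwqy,hbij] add [jrbeg,nyic] -> 6 lines: anuk vtxkx jrbeg nyic lpch sqdjr
Final line count: 6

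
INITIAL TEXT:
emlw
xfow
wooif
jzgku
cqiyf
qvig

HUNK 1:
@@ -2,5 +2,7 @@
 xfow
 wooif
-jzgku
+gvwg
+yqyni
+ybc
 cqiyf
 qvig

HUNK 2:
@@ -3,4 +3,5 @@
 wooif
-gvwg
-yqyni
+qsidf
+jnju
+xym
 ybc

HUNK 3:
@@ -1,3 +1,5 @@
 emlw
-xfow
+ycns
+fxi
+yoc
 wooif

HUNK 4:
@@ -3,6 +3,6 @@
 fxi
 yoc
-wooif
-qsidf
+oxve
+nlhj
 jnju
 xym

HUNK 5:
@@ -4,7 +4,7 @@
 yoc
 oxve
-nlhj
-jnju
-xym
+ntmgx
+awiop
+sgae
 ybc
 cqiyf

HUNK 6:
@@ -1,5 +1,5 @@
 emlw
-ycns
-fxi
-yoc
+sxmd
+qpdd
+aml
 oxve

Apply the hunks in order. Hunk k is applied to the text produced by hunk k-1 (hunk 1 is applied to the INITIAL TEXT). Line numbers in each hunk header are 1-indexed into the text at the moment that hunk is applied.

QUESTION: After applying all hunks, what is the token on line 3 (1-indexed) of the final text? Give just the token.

Hunk 1: at line 2 remove [jzgku] add [gvwg,yqyni,ybc] -> 8 lines: emlw xfow wooif gvwg yqyni ybc cqiyf qvig
Hunk 2: at line 3 remove [gvwg,yqyni] add [qsidf,jnju,xym] -> 9 lines: emlw xfow wooif qsidf jnju xym ybc cqiyf qvig
Hunk 3: at line 1 remove [xfow] add [ycns,fxi,yoc] -> 11 lines: emlw ycns fxi yoc wooif qsidf jnju xym ybc cqiyf qvig
Hunk 4: at line 3 remove [wooif,qsidf] add [oxve,nlhj] -> 11 lines: emlw ycns fxi yoc oxve nlhj jnju xym ybc cqiyf qvig
Hunk 5: at line 4 remove [nlhj,jnju,xym] add [ntmgx,awiop,sgae] -> 11 lines: emlw ycns fxi yoc oxve ntmgx awiop sgae ybc cqiyf qvig
Hunk 6: at line 1 remove [ycns,fxi,yoc] add [sxmd,qpdd,aml] -> 11 lines: emlw sxmd qpdd aml oxve ntmgx awiop sgae ybc cqiyf qvig
Final line 3: qpdd

Answer: qpdd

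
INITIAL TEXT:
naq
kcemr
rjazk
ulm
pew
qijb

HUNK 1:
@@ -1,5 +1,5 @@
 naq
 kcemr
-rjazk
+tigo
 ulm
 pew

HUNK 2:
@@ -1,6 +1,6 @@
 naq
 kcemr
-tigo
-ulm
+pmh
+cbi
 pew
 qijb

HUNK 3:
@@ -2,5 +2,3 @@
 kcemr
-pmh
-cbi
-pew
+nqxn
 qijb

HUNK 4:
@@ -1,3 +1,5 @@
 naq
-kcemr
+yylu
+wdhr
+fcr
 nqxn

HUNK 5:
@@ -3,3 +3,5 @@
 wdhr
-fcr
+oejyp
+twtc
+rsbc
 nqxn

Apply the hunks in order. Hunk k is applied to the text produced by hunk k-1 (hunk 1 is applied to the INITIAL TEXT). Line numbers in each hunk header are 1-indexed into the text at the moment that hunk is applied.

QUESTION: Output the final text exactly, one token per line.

Hunk 1: at line 1 remove [rjazk] add [tigo] -> 6 lines: naq kcemr tigo ulm pew qijb
Hunk 2: at line 1 remove [tigo,ulm] add [pmh,cbi] -> 6 lines: naq kcemr pmh cbi pew qijb
Hunk 3: at line 2 remove [pmh,cbi,pew] add [nqxn] -> 4 lines: naq kcemr nqxn qijb
Hunk 4: at line 1 remove [kcemr] add [yylu,wdhr,fcr] -> 6 lines: naq yylu wdhr fcr nqxn qijb
Hunk 5: at line 3 remove [fcr] add [oejyp,twtc,rsbc] -> 8 lines: naq yylu wdhr oejyp twtc rsbc nqxn qijb

Answer: naq
yylu
wdhr
oejyp
twtc
rsbc
nqxn
qijb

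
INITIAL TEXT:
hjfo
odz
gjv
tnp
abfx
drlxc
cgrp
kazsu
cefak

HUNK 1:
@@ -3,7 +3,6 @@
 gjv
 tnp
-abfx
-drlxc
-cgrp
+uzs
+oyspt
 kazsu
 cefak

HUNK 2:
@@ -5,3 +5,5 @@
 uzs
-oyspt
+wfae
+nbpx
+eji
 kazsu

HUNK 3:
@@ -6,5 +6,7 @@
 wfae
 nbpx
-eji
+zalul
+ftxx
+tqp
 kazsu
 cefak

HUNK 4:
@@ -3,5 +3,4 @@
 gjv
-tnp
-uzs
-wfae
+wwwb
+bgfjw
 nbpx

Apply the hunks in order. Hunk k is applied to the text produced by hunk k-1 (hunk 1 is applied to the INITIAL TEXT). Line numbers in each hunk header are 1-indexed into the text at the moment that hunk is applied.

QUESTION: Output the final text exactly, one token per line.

Answer: hjfo
odz
gjv
wwwb
bgfjw
nbpx
zalul
ftxx
tqp
kazsu
cefak

Derivation:
Hunk 1: at line 3 remove [abfx,drlxc,cgrp] add [uzs,oyspt] -> 8 lines: hjfo odz gjv tnp uzs oyspt kazsu cefak
Hunk 2: at line 5 remove [oyspt] add [wfae,nbpx,eji] -> 10 lines: hjfo odz gjv tnp uzs wfae nbpx eji kazsu cefak
Hunk 3: at line 6 remove [eji] add [zalul,ftxx,tqp] -> 12 lines: hjfo odz gjv tnp uzs wfae nbpx zalul ftxx tqp kazsu cefak
Hunk 4: at line 3 remove [tnp,uzs,wfae] add [wwwb,bgfjw] -> 11 lines: hjfo odz gjv wwwb bgfjw nbpx zalul ftxx tqp kazsu cefak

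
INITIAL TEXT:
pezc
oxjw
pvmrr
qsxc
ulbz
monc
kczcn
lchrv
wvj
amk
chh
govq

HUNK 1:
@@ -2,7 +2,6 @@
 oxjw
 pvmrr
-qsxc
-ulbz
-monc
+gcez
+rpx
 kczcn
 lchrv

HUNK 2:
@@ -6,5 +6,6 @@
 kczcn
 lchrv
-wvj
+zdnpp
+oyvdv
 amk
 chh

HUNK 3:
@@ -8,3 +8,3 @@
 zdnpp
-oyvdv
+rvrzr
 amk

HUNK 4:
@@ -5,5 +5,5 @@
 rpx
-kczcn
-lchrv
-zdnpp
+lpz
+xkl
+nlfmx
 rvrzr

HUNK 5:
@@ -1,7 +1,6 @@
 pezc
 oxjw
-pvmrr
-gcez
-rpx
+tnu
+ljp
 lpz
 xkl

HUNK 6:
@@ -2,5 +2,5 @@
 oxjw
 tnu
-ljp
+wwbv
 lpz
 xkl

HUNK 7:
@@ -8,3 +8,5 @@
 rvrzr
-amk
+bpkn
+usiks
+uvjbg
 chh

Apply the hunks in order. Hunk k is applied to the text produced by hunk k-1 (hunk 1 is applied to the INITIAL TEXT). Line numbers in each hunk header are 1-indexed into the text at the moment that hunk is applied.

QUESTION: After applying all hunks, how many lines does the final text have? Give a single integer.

Hunk 1: at line 2 remove [qsxc,ulbz,monc] add [gcez,rpx] -> 11 lines: pezc oxjw pvmrr gcez rpx kczcn lchrv wvj amk chh govq
Hunk 2: at line 6 remove [wvj] add [zdnpp,oyvdv] -> 12 lines: pezc oxjw pvmrr gcez rpx kczcn lchrv zdnpp oyvdv amk chh govq
Hunk 3: at line 8 remove [oyvdv] add [rvrzr] -> 12 lines: pezc oxjw pvmrr gcez rpx kczcn lchrv zdnpp rvrzr amk chh govq
Hunk 4: at line 5 remove [kczcn,lchrv,zdnpp] add [lpz,xkl,nlfmx] -> 12 lines: pezc oxjw pvmrr gcez rpx lpz xkl nlfmx rvrzr amk chh govq
Hunk 5: at line 1 remove [pvmrr,gcez,rpx] add [tnu,ljp] -> 11 lines: pezc oxjw tnu ljp lpz xkl nlfmx rvrzr amk chh govq
Hunk 6: at line 2 remove [ljp] add [wwbv] -> 11 lines: pezc oxjw tnu wwbv lpz xkl nlfmx rvrzr amk chh govq
Hunk 7: at line 8 remove [amk] add [bpkn,usiks,uvjbg] -> 13 lines: pezc oxjw tnu wwbv lpz xkl nlfmx rvrzr bpkn usiks uvjbg chh govq
Final line count: 13

Answer: 13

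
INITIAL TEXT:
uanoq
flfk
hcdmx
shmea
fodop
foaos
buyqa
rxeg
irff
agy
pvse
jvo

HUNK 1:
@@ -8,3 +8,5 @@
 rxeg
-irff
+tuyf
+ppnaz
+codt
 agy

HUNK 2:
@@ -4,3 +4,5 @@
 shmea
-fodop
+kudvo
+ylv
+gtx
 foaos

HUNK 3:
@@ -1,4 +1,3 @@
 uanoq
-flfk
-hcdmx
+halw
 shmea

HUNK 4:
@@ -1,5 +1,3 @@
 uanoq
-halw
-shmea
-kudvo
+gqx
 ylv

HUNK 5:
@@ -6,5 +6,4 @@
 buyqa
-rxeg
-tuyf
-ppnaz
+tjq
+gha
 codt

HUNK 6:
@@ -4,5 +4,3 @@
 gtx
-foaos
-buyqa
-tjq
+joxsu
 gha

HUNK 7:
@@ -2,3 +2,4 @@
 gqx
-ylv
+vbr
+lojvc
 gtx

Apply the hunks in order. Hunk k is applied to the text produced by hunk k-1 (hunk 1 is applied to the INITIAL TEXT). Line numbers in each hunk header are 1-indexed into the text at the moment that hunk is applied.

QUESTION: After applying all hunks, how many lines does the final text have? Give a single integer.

Hunk 1: at line 8 remove [irff] add [tuyf,ppnaz,codt] -> 14 lines: uanoq flfk hcdmx shmea fodop foaos buyqa rxeg tuyf ppnaz codt agy pvse jvo
Hunk 2: at line 4 remove [fodop] add [kudvo,ylv,gtx] -> 16 lines: uanoq flfk hcdmx shmea kudvo ylv gtx foaos buyqa rxeg tuyf ppnaz codt agy pvse jvo
Hunk 3: at line 1 remove [flfk,hcdmx] add [halw] -> 15 lines: uanoq halw shmea kudvo ylv gtx foaos buyqa rxeg tuyf ppnaz codt agy pvse jvo
Hunk 4: at line 1 remove [halw,shmea,kudvo] add [gqx] -> 13 lines: uanoq gqx ylv gtx foaos buyqa rxeg tuyf ppnaz codt agy pvse jvo
Hunk 5: at line 6 remove [rxeg,tuyf,ppnaz] add [tjq,gha] -> 12 lines: uanoq gqx ylv gtx foaos buyqa tjq gha codt agy pvse jvo
Hunk 6: at line 4 remove [foaos,buyqa,tjq] add [joxsu] -> 10 lines: uanoq gqx ylv gtx joxsu gha codt agy pvse jvo
Hunk 7: at line 2 remove [ylv] add [vbr,lojvc] -> 11 lines: uanoq gqx vbr lojvc gtx joxsu gha codt agy pvse jvo
Final line count: 11

Answer: 11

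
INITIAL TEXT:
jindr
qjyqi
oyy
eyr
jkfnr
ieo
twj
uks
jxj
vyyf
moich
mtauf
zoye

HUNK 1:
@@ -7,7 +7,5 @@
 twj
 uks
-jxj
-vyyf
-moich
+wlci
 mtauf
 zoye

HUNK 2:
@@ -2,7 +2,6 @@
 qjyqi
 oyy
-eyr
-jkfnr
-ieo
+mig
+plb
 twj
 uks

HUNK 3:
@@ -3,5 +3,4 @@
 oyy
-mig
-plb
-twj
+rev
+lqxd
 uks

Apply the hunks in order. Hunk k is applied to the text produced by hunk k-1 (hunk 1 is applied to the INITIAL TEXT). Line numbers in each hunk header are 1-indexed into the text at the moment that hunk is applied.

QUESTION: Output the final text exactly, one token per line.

Hunk 1: at line 7 remove [jxj,vyyf,moich] add [wlci] -> 11 lines: jindr qjyqi oyy eyr jkfnr ieo twj uks wlci mtauf zoye
Hunk 2: at line 2 remove [eyr,jkfnr,ieo] add [mig,plb] -> 10 lines: jindr qjyqi oyy mig plb twj uks wlci mtauf zoye
Hunk 3: at line 3 remove [mig,plb,twj] add [rev,lqxd] -> 9 lines: jindr qjyqi oyy rev lqxd uks wlci mtauf zoye

Answer: jindr
qjyqi
oyy
rev
lqxd
uks
wlci
mtauf
zoye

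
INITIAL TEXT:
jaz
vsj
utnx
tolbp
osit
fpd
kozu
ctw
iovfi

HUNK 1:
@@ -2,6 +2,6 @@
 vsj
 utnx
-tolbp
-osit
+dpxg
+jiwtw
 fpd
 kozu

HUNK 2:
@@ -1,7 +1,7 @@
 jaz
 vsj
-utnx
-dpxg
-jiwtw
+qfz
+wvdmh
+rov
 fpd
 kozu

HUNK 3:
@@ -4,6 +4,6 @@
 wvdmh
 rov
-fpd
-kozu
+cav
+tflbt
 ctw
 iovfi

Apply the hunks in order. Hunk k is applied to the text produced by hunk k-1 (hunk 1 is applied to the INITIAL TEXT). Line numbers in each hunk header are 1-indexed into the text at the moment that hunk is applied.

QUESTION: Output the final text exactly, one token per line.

Answer: jaz
vsj
qfz
wvdmh
rov
cav
tflbt
ctw
iovfi

Derivation:
Hunk 1: at line 2 remove [tolbp,osit] add [dpxg,jiwtw] -> 9 lines: jaz vsj utnx dpxg jiwtw fpd kozu ctw iovfi
Hunk 2: at line 1 remove [utnx,dpxg,jiwtw] add [qfz,wvdmh,rov] -> 9 lines: jaz vsj qfz wvdmh rov fpd kozu ctw iovfi
Hunk 3: at line 4 remove [fpd,kozu] add [cav,tflbt] -> 9 lines: jaz vsj qfz wvdmh rov cav tflbt ctw iovfi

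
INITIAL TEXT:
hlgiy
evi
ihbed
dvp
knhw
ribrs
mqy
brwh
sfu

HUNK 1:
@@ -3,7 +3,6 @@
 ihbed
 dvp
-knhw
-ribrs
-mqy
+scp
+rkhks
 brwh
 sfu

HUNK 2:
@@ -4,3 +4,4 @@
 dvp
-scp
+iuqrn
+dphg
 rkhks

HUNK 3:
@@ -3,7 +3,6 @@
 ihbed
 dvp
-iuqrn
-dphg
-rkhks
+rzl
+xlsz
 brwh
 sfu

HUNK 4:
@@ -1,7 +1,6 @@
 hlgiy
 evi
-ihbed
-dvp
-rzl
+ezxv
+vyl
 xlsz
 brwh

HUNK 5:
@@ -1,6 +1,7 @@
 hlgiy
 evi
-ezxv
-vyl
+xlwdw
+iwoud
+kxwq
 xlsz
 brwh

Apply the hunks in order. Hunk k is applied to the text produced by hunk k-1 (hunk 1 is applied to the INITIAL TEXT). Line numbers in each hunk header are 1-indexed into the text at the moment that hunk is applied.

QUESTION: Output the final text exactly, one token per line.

Answer: hlgiy
evi
xlwdw
iwoud
kxwq
xlsz
brwh
sfu

Derivation:
Hunk 1: at line 3 remove [knhw,ribrs,mqy] add [scp,rkhks] -> 8 lines: hlgiy evi ihbed dvp scp rkhks brwh sfu
Hunk 2: at line 4 remove [scp] add [iuqrn,dphg] -> 9 lines: hlgiy evi ihbed dvp iuqrn dphg rkhks brwh sfu
Hunk 3: at line 3 remove [iuqrn,dphg,rkhks] add [rzl,xlsz] -> 8 lines: hlgiy evi ihbed dvp rzl xlsz brwh sfu
Hunk 4: at line 1 remove [ihbed,dvp,rzl] add [ezxv,vyl] -> 7 lines: hlgiy evi ezxv vyl xlsz brwh sfu
Hunk 5: at line 1 remove [ezxv,vyl] add [xlwdw,iwoud,kxwq] -> 8 lines: hlgiy evi xlwdw iwoud kxwq xlsz brwh sfu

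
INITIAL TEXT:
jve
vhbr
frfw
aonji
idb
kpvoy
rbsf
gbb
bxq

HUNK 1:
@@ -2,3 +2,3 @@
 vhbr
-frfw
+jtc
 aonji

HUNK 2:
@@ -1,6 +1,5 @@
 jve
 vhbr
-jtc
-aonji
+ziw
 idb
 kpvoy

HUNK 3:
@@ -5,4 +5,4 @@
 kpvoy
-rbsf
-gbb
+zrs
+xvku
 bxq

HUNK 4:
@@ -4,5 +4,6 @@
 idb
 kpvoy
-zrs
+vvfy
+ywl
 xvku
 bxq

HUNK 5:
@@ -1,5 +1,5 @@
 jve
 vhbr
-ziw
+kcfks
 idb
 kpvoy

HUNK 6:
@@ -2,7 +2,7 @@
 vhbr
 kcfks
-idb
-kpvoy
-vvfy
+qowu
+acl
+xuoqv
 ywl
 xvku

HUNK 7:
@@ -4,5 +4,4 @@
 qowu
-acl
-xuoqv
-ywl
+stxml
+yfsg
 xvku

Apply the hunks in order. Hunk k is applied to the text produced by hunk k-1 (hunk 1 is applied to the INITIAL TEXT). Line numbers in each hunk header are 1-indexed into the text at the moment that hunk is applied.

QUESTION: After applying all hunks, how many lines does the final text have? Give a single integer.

Hunk 1: at line 2 remove [frfw] add [jtc] -> 9 lines: jve vhbr jtc aonji idb kpvoy rbsf gbb bxq
Hunk 2: at line 1 remove [jtc,aonji] add [ziw] -> 8 lines: jve vhbr ziw idb kpvoy rbsf gbb bxq
Hunk 3: at line 5 remove [rbsf,gbb] add [zrs,xvku] -> 8 lines: jve vhbr ziw idb kpvoy zrs xvku bxq
Hunk 4: at line 4 remove [zrs] add [vvfy,ywl] -> 9 lines: jve vhbr ziw idb kpvoy vvfy ywl xvku bxq
Hunk 5: at line 1 remove [ziw] add [kcfks] -> 9 lines: jve vhbr kcfks idb kpvoy vvfy ywl xvku bxq
Hunk 6: at line 2 remove [idb,kpvoy,vvfy] add [qowu,acl,xuoqv] -> 9 lines: jve vhbr kcfks qowu acl xuoqv ywl xvku bxq
Hunk 7: at line 4 remove [acl,xuoqv,ywl] add [stxml,yfsg] -> 8 lines: jve vhbr kcfks qowu stxml yfsg xvku bxq
Final line count: 8

Answer: 8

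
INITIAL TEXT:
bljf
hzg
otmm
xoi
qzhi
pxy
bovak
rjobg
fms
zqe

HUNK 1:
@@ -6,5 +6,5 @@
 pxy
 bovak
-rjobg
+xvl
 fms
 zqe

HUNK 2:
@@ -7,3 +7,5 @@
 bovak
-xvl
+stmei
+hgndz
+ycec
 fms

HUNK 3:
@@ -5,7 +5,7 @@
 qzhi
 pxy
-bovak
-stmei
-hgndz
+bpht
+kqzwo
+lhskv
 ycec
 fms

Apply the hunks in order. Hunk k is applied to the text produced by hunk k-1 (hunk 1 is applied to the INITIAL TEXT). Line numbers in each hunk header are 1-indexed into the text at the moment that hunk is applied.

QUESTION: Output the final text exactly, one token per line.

Answer: bljf
hzg
otmm
xoi
qzhi
pxy
bpht
kqzwo
lhskv
ycec
fms
zqe

Derivation:
Hunk 1: at line 6 remove [rjobg] add [xvl] -> 10 lines: bljf hzg otmm xoi qzhi pxy bovak xvl fms zqe
Hunk 2: at line 7 remove [xvl] add [stmei,hgndz,ycec] -> 12 lines: bljf hzg otmm xoi qzhi pxy bovak stmei hgndz ycec fms zqe
Hunk 3: at line 5 remove [bovak,stmei,hgndz] add [bpht,kqzwo,lhskv] -> 12 lines: bljf hzg otmm xoi qzhi pxy bpht kqzwo lhskv ycec fms zqe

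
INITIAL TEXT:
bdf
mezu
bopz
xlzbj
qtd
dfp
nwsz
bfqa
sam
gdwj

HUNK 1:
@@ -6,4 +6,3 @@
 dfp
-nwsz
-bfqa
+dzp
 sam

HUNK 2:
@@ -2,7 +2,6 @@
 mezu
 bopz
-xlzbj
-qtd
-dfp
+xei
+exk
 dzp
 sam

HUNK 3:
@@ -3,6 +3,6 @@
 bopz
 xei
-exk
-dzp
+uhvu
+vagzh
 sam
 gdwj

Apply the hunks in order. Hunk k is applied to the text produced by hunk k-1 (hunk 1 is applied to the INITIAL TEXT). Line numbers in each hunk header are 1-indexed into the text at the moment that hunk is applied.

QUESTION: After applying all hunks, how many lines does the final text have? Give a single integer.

Hunk 1: at line 6 remove [nwsz,bfqa] add [dzp] -> 9 lines: bdf mezu bopz xlzbj qtd dfp dzp sam gdwj
Hunk 2: at line 2 remove [xlzbj,qtd,dfp] add [xei,exk] -> 8 lines: bdf mezu bopz xei exk dzp sam gdwj
Hunk 3: at line 3 remove [exk,dzp] add [uhvu,vagzh] -> 8 lines: bdf mezu bopz xei uhvu vagzh sam gdwj
Final line count: 8

Answer: 8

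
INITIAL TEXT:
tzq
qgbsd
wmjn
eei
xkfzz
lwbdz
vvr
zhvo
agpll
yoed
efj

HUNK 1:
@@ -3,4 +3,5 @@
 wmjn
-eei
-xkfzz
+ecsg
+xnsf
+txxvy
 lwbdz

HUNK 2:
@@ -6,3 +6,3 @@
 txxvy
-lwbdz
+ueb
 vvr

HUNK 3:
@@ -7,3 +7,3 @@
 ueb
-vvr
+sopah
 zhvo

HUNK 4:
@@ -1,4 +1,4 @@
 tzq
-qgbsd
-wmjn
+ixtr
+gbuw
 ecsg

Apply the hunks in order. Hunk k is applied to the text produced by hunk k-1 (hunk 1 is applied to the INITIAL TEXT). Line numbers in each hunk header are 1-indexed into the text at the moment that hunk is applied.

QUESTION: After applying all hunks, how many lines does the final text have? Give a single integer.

Hunk 1: at line 3 remove [eei,xkfzz] add [ecsg,xnsf,txxvy] -> 12 lines: tzq qgbsd wmjn ecsg xnsf txxvy lwbdz vvr zhvo agpll yoed efj
Hunk 2: at line 6 remove [lwbdz] add [ueb] -> 12 lines: tzq qgbsd wmjn ecsg xnsf txxvy ueb vvr zhvo agpll yoed efj
Hunk 3: at line 7 remove [vvr] add [sopah] -> 12 lines: tzq qgbsd wmjn ecsg xnsf txxvy ueb sopah zhvo agpll yoed efj
Hunk 4: at line 1 remove [qgbsd,wmjn] add [ixtr,gbuw] -> 12 lines: tzq ixtr gbuw ecsg xnsf txxvy ueb sopah zhvo agpll yoed efj
Final line count: 12

Answer: 12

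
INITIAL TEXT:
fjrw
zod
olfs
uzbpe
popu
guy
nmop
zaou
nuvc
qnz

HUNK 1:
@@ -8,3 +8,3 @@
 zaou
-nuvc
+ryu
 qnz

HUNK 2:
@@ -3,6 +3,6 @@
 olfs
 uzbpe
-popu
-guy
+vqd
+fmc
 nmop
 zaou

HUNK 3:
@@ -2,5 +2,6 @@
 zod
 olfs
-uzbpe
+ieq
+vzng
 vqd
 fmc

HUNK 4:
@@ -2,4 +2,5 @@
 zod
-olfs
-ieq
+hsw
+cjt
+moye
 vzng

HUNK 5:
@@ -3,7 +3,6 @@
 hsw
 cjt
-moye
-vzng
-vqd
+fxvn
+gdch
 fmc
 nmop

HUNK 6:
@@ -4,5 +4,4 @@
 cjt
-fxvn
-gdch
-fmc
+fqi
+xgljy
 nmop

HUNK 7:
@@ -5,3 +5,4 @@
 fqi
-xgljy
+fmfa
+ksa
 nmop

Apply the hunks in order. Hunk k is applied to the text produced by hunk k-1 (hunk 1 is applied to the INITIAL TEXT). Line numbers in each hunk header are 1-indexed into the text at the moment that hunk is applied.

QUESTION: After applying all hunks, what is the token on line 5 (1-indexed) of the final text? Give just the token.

Hunk 1: at line 8 remove [nuvc] add [ryu] -> 10 lines: fjrw zod olfs uzbpe popu guy nmop zaou ryu qnz
Hunk 2: at line 3 remove [popu,guy] add [vqd,fmc] -> 10 lines: fjrw zod olfs uzbpe vqd fmc nmop zaou ryu qnz
Hunk 3: at line 2 remove [uzbpe] add [ieq,vzng] -> 11 lines: fjrw zod olfs ieq vzng vqd fmc nmop zaou ryu qnz
Hunk 4: at line 2 remove [olfs,ieq] add [hsw,cjt,moye] -> 12 lines: fjrw zod hsw cjt moye vzng vqd fmc nmop zaou ryu qnz
Hunk 5: at line 3 remove [moye,vzng,vqd] add [fxvn,gdch] -> 11 lines: fjrw zod hsw cjt fxvn gdch fmc nmop zaou ryu qnz
Hunk 6: at line 4 remove [fxvn,gdch,fmc] add [fqi,xgljy] -> 10 lines: fjrw zod hsw cjt fqi xgljy nmop zaou ryu qnz
Hunk 7: at line 5 remove [xgljy] add [fmfa,ksa] -> 11 lines: fjrw zod hsw cjt fqi fmfa ksa nmop zaou ryu qnz
Final line 5: fqi

Answer: fqi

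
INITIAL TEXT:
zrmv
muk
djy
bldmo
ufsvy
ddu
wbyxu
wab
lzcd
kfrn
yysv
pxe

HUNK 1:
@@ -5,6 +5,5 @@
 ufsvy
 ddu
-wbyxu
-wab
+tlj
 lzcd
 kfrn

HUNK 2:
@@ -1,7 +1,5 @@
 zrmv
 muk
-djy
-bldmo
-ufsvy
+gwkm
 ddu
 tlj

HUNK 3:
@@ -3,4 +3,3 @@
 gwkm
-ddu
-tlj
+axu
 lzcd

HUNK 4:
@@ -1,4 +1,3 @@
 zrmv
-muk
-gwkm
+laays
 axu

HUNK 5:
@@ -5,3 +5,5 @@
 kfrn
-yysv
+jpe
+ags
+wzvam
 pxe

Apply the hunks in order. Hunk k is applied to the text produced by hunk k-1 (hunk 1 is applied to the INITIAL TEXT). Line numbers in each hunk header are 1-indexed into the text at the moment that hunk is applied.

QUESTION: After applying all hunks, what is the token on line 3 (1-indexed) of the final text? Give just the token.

Answer: axu

Derivation:
Hunk 1: at line 5 remove [wbyxu,wab] add [tlj] -> 11 lines: zrmv muk djy bldmo ufsvy ddu tlj lzcd kfrn yysv pxe
Hunk 2: at line 1 remove [djy,bldmo,ufsvy] add [gwkm] -> 9 lines: zrmv muk gwkm ddu tlj lzcd kfrn yysv pxe
Hunk 3: at line 3 remove [ddu,tlj] add [axu] -> 8 lines: zrmv muk gwkm axu lzcd kfrn yysv pxe
Hunk 4: at line 1 remove [muk,gwkm] add [laays] -> 7 lines: zrmv laays axu lzcd kfrn yysv pxe
Hunk 5: at line 5 remove [yysv] add [jpe,ags,wzvam] -> 9 lines: zrmv laays axu lzcd kfrn jpe ags wzvam pxe
Final line 3: axu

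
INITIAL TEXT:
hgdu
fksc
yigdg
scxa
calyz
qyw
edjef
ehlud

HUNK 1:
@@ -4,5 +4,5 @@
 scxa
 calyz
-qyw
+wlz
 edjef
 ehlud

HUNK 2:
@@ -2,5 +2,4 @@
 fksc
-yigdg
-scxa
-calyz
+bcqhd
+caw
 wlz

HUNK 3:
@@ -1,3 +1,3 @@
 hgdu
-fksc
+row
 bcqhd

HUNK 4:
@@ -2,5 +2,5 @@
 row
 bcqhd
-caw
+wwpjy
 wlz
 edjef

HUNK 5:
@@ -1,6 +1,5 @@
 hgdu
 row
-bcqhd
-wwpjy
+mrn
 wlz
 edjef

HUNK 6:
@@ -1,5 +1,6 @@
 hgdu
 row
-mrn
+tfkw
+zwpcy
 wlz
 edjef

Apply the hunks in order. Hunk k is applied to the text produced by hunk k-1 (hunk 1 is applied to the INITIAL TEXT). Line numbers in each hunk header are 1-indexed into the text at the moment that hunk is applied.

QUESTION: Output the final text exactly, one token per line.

Hunk 1: at line 4 remove [qyw] add [wlz] -> 8 lines: hgdu fksc yigdg scxa calyz wlz edjef ehlud
Hunk 2: at line 2 remove [yigdg,scxa,calyz] add [bcqhd,caw] -> 7 lines: hgdu fksc bcqhd caw wlz edjef ehlud
Hunk 3: at line 1 remove [fksc] add [row] -> 7 lines: hgdu row bcqhd caw wlz edjef ehlud
Hunk 4: at line 2 remove [caw] add [wwpjy] -> 7 lines: hgdu row bcqhd wwpjy wlz edjef ehlud
Hunk 5: at line 1 remove [bcqhd,wwpjy] add [mrn] -> 6 lines: hgdu row mrn wlz edjef ehlud
Hunk 6: at line 1 remove [mrn] add [tfkw,zwpcy] -> 7 lines: hgdu row tfkw zwpcy wlz edjef ehlud

Answer: hgdu
row
tfkw
zwpcy
wlz
edjef
ehlud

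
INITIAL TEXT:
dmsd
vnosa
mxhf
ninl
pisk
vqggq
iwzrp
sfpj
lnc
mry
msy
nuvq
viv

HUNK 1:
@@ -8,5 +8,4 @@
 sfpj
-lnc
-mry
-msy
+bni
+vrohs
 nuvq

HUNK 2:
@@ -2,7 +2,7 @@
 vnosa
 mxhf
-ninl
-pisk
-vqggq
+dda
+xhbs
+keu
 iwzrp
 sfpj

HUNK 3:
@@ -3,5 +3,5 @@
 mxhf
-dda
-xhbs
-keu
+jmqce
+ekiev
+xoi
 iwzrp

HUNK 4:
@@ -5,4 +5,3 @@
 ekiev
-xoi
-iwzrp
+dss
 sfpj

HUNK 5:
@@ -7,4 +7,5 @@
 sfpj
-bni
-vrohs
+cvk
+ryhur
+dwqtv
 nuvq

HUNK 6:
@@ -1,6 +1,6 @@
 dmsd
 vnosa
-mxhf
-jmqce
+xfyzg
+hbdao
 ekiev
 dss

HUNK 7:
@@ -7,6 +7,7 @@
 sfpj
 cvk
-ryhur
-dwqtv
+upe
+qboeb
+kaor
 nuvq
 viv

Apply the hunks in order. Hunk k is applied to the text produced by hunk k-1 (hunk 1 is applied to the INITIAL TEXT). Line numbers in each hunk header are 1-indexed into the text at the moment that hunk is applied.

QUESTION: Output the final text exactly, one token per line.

Hunk 1: at line 8 remove [lnc,mry,msy] add [bni,vrohs] -> 12 lines: dmsd vnosa mxhf ninl pisk vqggq iwzrp sfpj bni vrohs nuvq viv
Hunk 2: at line 2 remove [ninl,pisk,vqggq] add [dda,xhbs,keu] -> 12 lines: dmsd vnosa mxhf dda xhbs keu iwzrp sfpj bni vrohs nuvq viv
Hunk 3: at line 3 remove [dda,xhbs,keu] add [jmqce,ekiev,xoi] -> 12 lines: dmsd vnosa mxhf jmqce ekiev xoi iwzrp sfpj bni vrohs nuvq viv
Hunk 4: at line 5 remove [xoi,iwzrp] add [dss] -> 11 lines: dmsd vnosa mxhf jmqce ekiev dss sfpj bni vrohs nuvq viv
Hunk 5: at line 7 remove [bni,vrohs] add [cvk,ryhur,dwqtv] -> 12 lines: dmsd vnosa mxhf jmqce ekiev dss sfpj cvk ryhur dwqtv nuvq viv
Hunk 6: at line 1 remove [mxhf,jmqce] add [xfyzg,hbdao] -> 12 lines: dmsd vnosa xfyzg hbdao ekiev dss sfpj cvk ryhur dwqtv nuvq viv
Hunk 7: at line 7 remove [ryhur,dwqtv] add [upe,qboeb,kaor] -> 13 lines: dmsd vnosa xfyzg hbdao ekiev dss sfpj cvk upe qboeb kaor nuvq viv

Answer: dmsd
vnosa
xfyzg
hbdao
ekiev
dss
sfpj
cvk
upe
qboeb
kaor
nuvq
viv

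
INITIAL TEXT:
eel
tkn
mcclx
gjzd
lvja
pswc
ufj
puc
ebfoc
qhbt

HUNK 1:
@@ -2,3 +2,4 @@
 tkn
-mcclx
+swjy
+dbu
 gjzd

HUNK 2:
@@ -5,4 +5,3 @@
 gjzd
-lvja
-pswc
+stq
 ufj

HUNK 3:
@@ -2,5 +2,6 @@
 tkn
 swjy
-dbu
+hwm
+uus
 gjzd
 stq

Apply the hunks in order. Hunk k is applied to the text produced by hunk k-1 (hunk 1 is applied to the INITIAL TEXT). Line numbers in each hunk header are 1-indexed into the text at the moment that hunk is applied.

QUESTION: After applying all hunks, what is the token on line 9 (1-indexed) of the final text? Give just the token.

Hunk 1: at line 2 remove [mcclx] add [swjy,dbu] -> 11 lines: eel tkn swjy dbu gjzd lvja pswc ufj puc ebfoc qhbt
Hunk 2: at line 5 remove [lvja,pswc] add [stq] -> 10 lines: eel tkn swjy dbu gjzd stq ufj puc ebfoc qhbt
Hunk 3: at line 2 remove [dbu] add [hwm,uus] -> 11 lines: eel tkn swjy hwm uus gjzd stq ufj puc ebfoc qhbt
Final line 9: puc

Answer: puc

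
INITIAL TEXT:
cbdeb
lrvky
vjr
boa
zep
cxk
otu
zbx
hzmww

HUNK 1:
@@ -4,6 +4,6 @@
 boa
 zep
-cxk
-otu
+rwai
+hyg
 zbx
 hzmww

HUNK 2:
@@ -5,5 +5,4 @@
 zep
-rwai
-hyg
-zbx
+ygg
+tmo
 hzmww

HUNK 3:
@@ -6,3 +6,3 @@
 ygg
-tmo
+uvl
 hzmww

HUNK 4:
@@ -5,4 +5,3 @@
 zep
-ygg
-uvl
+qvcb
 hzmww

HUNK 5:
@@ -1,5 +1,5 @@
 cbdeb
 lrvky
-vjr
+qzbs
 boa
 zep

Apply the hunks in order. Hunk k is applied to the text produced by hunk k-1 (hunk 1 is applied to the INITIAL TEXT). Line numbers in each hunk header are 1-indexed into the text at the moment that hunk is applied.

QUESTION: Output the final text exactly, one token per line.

Answer: cbdeb
lrvky
qzbs
boa
zep
qvcb
hzmww

Derivation:
Hunk 1: at line 4 remove [cxk,otu] add [rwai,hyg] -> 9 lines: cbdeb lrvky vjr boa zep rwai hyg zbx hzmww
Hunk 2: at line 5 remove [rwai,hyg,zbx] add [ygg,tmo] -> 8 lines: cbdeb lrvky vjr boa zep ygg tmo hzmww
Hunk 3: at line 6 remove [tmo] add [uvl] -> 8 lines: cbdeb lrvky vjr boa zep ygg uvl hzmww
Hunk 4: at line 5 remove [ygg,uvl] add [qvcb] -> 7 lines: cbdeb lrvky vjr boa zep qvcb hzmww
Hunk 5: at line 1 remove [vjr] add [qzbs] -> 7 lines: cbdeb lrvky qzbs boa zep qvcb hzmww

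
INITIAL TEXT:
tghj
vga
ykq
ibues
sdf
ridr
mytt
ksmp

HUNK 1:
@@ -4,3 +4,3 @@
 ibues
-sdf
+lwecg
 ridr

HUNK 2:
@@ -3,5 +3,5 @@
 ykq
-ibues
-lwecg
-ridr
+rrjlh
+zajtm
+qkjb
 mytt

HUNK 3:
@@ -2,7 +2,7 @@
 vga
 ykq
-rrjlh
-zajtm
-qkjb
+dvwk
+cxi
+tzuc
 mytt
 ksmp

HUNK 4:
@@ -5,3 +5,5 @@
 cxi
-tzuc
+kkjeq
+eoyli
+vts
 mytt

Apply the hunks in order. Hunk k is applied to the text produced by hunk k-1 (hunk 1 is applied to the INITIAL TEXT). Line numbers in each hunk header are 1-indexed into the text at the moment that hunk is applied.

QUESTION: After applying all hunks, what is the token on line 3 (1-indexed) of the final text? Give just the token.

Answer: ykq

Derivation:
Hunk 1: at line 4 remove [sdf] add [lwecg] -> 8 lines: tghj vga ykq ibues lwecg ridr mytt ksmp
Hunk 2: at line 3 remove [ibues,lwecg,ridr] add [rrjlh,zajtm,qkjb] -> 8 lines: tghj vga ykq rrjlh zajtm qkjb mytt ksmp
Hunk 3: at line 2 remove [rrjlh,zajtm,qkjb] add [dvwk,cxi,tzuc] -> 8 lines: tghj vga ykq dvwk cxi tzuc mytt ksmp
Hunk 4: at line 5 remove [tzuc] add [kkjeq,eoyli,vts] -> 10 lines: tghj vga ykq dvwk cxi kkjeq eoyli vts mytt ksmp
Final line 3: ykq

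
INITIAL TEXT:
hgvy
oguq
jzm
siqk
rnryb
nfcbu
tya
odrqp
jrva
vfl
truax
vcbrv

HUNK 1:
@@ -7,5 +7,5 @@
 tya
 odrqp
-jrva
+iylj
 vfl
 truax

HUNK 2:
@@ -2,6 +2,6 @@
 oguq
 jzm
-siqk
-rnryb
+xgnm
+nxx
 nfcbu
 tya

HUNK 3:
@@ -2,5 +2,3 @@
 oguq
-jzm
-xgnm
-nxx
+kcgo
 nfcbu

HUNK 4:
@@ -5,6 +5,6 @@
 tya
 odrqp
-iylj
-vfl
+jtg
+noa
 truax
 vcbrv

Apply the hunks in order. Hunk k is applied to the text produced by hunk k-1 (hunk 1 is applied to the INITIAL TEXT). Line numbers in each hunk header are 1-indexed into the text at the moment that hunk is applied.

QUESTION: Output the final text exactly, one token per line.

Hunk 1: at line 7 remove [jrva] add [iylj] -> 12 lines: hgvy oguq jzm siqk rnryb nfcbu tya odrqp iylj vfl truax vcbrv
Hunk 2: at line 2 remove [siqk,rnryb] add [xgnm,nxx] -> 12 lines: hgvy oguq jzm xgnm nxx nfcbu tya odrqp iylj vfl truax vcbrv
Hunk 3: at line 2 remove [jzm,xgnm,nxx] add [kcgo] -> 10 lines: hgvy oguq kcgo nfcbu tya odrqp iylj vfl truax vcbrv
Hunk 4: at line 5 remove [iylj,vfl] add [jtg,noa] -> 10 lines: hgvy oguq kcgo nfcbu tya odrqp jtg noa truax vcbrv

Answer: hgvy
oguq
kcgo
nfcbu
tya
odrqp
jtg
noa
truax
vcbrv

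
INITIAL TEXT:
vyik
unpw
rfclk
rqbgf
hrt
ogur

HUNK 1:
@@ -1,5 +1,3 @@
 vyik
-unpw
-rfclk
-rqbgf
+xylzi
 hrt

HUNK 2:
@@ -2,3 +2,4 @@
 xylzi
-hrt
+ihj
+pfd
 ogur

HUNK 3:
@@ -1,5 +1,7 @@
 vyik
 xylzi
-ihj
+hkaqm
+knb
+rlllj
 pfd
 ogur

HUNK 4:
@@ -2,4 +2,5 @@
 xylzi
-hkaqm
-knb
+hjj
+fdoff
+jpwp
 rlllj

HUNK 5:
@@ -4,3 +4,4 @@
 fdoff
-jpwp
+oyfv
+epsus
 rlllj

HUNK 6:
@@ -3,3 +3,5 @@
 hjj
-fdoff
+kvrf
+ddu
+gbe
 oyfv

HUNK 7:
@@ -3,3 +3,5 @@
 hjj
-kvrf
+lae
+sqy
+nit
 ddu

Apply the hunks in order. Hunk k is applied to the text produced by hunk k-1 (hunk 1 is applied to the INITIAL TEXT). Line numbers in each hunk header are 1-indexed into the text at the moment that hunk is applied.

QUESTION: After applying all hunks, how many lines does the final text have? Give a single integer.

Answer: 13

Derivation:
Hunk 1: at line 1 remove [unpw,rfclk,rqbgf] add [xylzi] -> 4 lines: vyik xylzi hrt ogur
Hunk 2: at line 2 remove [hrt] add [ihj,pfd] -> 5 lines: vyik xylzi ihj pfd ogur
Hunk 3: at line 1 remove [ihj] add [hkaqm,knb,rlllj] -> 7 lines: vyik xylzi hkaqm knb rlllj pfd ogur
Hunk 4: at line 2 remove [hkaqm,knb] add [hjj,fdoff,jpwp] -> 8 lines: vyik xylzi hjj fdoff jpwp rlllj pfd ogur
Hunk 5: at line 4 remove [jpwp] add [oyfv,epsus] -> 9 lines: vyik xylzi hjj fdoff oyfv epsus rlllj pfd ogur
Hunk 6: at line 3 remove [fdoff] add [kvrf,ddu,gbe] -> 11 lines: vyik xylzi hjj kvrf ddu gbe oyfv epsus rlllj pfd ogur
Hunk 7: at line 3 remove [kvrf] add [lae,sqy,nit] -> 13 lines: vyik xylzi hjj lae sqy nit ddu gbe oyfv epsus rlllj pfd ogur
Final line count: 13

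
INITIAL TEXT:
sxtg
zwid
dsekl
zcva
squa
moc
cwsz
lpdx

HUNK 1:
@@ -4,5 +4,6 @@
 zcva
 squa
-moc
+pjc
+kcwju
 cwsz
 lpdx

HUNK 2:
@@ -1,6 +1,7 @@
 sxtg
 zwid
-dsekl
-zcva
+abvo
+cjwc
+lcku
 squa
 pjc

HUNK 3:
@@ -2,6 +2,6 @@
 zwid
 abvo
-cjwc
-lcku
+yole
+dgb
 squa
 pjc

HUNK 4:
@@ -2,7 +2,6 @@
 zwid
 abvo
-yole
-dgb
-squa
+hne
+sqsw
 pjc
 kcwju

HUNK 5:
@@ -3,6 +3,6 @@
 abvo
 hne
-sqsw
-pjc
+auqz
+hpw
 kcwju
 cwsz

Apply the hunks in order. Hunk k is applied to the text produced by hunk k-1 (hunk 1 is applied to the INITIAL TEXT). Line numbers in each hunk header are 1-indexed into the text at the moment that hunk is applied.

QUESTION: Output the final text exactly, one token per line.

Hunk 1: at line 4 remove [moc] add [pjc,kcwju] -> 9 lines: sxtg zwid dsekl zcva squa pjc kcwju cwsz lpdx
Hunk 2: at line 1 remove [dsekl,zcva] add [abvo,cjwc,lcku] -> 10 lines: sxtg zwid abvo cjwc lcku squa pjc kcwju cwsz lpdx
Hunk 3: at line 2 remove [cjwc,lcku] add [yole,dgb] -> 10 lines: sxtg zwid abvo yole dgb squa pjc kcwju cwsz lpdx
Hunk 4: at line 2 remove [yole,dgb,squa] add [hne,sqsw] -> 9 lines: sxtg zwid abvo hne sqsw pjc kcwju cwsz lpdx
Hunk 5: at line 3 remove [sqsw,pjc] add [auqz,hpw] -> 9 lines: sxtg zwid abvo hne auqz hpw kcwju cwsz lpdx

Answer: sxtg
zwid
abvo
hne
auqz
hpw
kcwju
cwsz
lpdx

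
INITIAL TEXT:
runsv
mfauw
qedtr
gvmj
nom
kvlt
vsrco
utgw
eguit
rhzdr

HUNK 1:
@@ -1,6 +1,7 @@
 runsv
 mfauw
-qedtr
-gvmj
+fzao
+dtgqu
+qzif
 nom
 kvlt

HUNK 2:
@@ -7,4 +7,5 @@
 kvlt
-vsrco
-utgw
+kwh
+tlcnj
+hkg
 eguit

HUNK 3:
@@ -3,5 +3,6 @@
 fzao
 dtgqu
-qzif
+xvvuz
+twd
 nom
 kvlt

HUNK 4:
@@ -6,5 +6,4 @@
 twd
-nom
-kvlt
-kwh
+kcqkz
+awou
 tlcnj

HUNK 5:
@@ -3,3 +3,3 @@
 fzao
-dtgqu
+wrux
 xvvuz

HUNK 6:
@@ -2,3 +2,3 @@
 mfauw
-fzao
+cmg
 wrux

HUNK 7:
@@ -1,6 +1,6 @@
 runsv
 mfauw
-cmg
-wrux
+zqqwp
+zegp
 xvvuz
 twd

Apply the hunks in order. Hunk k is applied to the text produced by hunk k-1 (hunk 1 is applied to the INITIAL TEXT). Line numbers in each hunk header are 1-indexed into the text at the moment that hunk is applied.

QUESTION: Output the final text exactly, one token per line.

Answer: runsv
mfauw
zqqwp
zegp
xvvuz
twd
kcqkz
awou
tlcnj
hkg
eguit
rhzdr

Derivation:
Hunk 1: at line 1 remove [qedtr,gvmj] add [fzao,dtgqu,qzif] -> 11 lines: runsv mfauw fzao dtgqu qzif nom kvlt vsrco utgw eguit rhzdr
Hunk 2: at line 7 remove [vsrco,utgw] add [kwh,tlcnj,hkg] -> 12 lines: runsv mfauw fzao dtgqu qzif nom kvlt kwh tlcnj hkg eguit rhzdr
Hunk 3: at line 3 remove [qzif] add [xvvuz,twd] -> 13 lines: runsv mfauw fzao dtgqu xvvuz twd nom kvlt kwh tlcnj hkg eguit rhzdr
Hunk 4: at line 6 remove [nom,kvlt,kwh] add [kcqkz,awou] -> 12 lines: runsv mfauw fzao dtgqu xvvuz twd kcqkz awou tlcnj hkg eguit rhzdr
Hunk 5: at line 3 remove [dtgqu] add [wrux] -> 12 lines: runsv mfauw fzao wrux xvvuz twd kcqkz awou tlcnj hkg eguit rhzdr
Hunk 6: at line 2 remove [fzao] add [cmg] -> 12 lines: runsv mfauw cmg wrux xvvuz twd kcqkz awou tlcnj hkg eguit rhzdr
Hunk 7: at line 1 remove [cmg,wrux] add [zqqwp,zegp] -> 12 lines: runsv mfauw zqqwp zegp xvvuz twd kcqkz awou tlcnj hkg eguit rhzdr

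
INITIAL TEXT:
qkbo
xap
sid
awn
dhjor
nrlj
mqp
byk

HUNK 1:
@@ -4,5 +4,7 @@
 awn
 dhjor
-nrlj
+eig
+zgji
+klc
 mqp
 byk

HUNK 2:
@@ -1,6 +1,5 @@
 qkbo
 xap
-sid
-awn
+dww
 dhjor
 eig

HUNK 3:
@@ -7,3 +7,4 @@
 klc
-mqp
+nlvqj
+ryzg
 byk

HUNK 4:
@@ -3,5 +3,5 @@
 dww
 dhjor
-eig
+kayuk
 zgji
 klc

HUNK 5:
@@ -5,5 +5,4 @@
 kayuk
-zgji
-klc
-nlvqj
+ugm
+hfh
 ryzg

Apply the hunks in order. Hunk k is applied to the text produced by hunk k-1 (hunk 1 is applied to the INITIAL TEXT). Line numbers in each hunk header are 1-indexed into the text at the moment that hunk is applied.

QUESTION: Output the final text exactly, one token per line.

Answer: qkbo
xap
dww
dhjor
kayuk
ugm
hfh
ryzg
byk

Derivation:
Hunk 1: at line 4 remove [nrlj] add [eig,zgji,klc] -> 10 lines: qkbo xap sid awn dhjor eig zgji klc mqp byk
Hunk 2: at line 1 remove [sid,awn] add [dww] -> 9 lines: qkbo xap dww dhjor eig zgji klc mqp byk
Hunk 3: at line 7 remove [mqp] add [nlvqj,ryzg] -> 10 lines: qkbo xap dww dhjor eig zgji klc nlvqj ryzg byk
Hunk 4: at line 3 remove [eig] add [kayuk] -> 10 lines: qkbo xap dww dhjor kayuk zgji klc nlvqj ryzg byk
Hunk 5: at line 5 remove [zgji,klc,nlvqj] add [ugm,hfh] -> 9 lines: qkbo xap dww dhjor kayuk ugm hfh ryzg byk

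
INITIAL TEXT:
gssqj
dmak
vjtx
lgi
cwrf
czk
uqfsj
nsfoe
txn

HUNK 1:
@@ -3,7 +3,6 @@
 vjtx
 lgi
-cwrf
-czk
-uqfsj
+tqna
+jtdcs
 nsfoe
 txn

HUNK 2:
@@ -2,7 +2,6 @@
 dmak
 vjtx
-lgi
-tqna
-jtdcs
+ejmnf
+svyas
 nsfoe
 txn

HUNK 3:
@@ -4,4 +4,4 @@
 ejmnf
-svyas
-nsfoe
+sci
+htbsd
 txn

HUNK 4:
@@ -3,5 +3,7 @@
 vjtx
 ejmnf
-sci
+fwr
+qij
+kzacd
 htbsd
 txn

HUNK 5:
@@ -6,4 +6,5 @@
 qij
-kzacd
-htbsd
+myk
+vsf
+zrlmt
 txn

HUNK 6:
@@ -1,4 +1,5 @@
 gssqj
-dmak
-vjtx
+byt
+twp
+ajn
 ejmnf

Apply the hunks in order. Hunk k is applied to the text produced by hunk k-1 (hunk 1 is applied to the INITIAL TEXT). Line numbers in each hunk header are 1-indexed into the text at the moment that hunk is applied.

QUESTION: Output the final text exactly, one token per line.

Hunk 1: at line 3 remove [cwrf,czk,uqfsj] add [tqna,jtdcs] -> 8 lines: gssqj dmak vjtx lgi tqna jtdcs nsfoe txn
Hunk 2: at line 2 remove [lgi,tqna,jtdcs] add [ejmnf,svyas] -> 7 lines: gssqj dmak vjtx ejmnf svyas nsfoe txn
Hunk 3: at line 4 remove [svyas,nsfoe] add [sci,htbsd] -> 7 lines: gssqj dmak vjtx ejmnf sci htbsd txn
Hunk 4: at line 3 remove [sci] add [fwr,qij,kzacd] -> 9 lines: gssqj dmak vjtx ejmnf fwr qij kzacd htbsd txn
Hunk 5: at line 6 remove [kzacd,htbsd] add [myk,vsf,zrlmt] -> 10 lines: gssqj dmak vjtx ejmnf fwr qij myk vsf zrlmt txn
Hunk 6: at line 1 remove [dmak,vjtx] add [byt,twp,ajn] -> 11 lines: gssqj byt twp ajn ejmnf fwr qij myk vsf zrlmt txn

Answer: gssqj
byt
twp
ajn
ejmnf
fwr
qij
myk
vsf
zrlmt
txn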